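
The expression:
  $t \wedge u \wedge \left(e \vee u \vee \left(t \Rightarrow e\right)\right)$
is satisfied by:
  {t: True, u: True}


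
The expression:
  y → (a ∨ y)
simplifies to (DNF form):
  True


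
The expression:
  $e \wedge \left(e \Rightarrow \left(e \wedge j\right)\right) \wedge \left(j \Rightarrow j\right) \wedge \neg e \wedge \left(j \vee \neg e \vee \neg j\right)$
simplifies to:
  $\text{False}$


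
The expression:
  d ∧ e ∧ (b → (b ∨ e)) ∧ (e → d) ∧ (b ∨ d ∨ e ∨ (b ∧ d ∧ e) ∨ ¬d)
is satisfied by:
  {e: True, d: True}


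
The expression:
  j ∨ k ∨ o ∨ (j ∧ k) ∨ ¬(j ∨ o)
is always true.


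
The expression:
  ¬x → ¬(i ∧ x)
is always true.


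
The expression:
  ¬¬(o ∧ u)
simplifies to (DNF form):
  o ∧ u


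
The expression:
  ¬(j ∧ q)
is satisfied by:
  {q: False, j: False}
  {j: True, q: False}
  {q: True, j: False}


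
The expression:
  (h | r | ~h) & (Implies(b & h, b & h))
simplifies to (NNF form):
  True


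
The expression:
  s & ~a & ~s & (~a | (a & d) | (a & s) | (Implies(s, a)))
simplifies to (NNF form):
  False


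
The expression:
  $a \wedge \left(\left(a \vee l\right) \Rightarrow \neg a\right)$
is never true.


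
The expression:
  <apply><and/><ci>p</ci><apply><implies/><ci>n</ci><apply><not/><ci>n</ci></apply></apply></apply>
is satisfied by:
  {p: True, n: False}


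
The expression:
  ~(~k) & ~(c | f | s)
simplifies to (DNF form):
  k & ~c & ~f & ~s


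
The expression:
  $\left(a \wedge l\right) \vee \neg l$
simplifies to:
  $a \vee \neg l$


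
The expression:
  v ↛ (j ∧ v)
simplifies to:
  v ∧ ¬j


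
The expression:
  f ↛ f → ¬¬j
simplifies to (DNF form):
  True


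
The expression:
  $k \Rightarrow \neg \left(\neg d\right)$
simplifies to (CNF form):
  $d \vee \neg k$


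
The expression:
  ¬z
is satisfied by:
  {z: False}


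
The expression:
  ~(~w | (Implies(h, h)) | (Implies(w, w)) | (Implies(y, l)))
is never true.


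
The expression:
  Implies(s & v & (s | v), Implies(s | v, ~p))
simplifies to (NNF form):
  ~p | ~s | ~v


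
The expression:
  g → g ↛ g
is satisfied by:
  {g: False}


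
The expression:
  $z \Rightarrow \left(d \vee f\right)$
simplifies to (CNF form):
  $d \vee f \vee \neg z$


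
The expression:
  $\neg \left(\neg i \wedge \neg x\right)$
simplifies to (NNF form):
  $i \vee x$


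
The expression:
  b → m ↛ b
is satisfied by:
  {b: False}


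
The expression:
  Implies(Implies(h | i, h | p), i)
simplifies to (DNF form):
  i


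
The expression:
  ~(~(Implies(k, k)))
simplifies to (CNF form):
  True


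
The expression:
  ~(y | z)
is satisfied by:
  {y: False, z: False}


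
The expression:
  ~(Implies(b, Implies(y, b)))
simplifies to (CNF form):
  False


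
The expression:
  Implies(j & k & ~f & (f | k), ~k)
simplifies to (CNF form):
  f | ~j | ~k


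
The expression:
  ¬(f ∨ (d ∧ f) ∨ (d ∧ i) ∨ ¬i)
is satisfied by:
  {i: True, d: False, f: False}


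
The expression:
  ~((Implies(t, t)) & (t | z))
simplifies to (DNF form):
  ~t & ~z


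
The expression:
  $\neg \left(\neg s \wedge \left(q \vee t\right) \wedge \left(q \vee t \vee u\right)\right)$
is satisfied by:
  {s: True, t: False, q: False}
  {q: True, s: True, t: False}
  {s: True, t: True, q: False}
  {q: True, s: True, t: True}
  {q: False, t: False, s: False}


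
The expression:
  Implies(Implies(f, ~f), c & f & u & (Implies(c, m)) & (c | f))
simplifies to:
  f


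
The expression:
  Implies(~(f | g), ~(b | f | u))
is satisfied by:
  {g: True, f: True, b: False, u: False}
  {g: True, f: True, u: True, b: False}
  {g: True, f: True, b: True, u: False}
  {g: True, f: True, u: True, b: True}
  {g: True, b: False, u: False, f: False}
  {g: True, u: True, b: False, f: False}
  {g: True, b: True, u: False, f: False}
  {g: True, u: True, b: True, f: False}
  {f: True, b: False, u: False, g: False}
  {u: True, f: True, b: False, g: False}
  {f: True, b: True, u: False, g: False}
  {u: True, f: True, b: True, g: False}
  {f: False, b: False, u: False, g: False}


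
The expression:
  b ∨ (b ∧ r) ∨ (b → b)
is always true.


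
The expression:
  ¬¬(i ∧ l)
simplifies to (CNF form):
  i ∧ l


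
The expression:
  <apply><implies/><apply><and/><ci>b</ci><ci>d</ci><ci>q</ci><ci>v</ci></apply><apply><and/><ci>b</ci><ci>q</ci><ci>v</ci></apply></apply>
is always true.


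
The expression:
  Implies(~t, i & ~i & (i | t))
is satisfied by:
  {t: True}


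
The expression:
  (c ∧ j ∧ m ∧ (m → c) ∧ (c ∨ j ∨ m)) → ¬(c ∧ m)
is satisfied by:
  {m: False, c: False, j: False}
  {j: True, m: False, c: False}
  {c: True, m: False, j: False}
  {j: True, c: True, m: False}
  {m: True, j: False, c: False}
  {j: True, m: True, c: False}
  {c: True, m: True, j: False}


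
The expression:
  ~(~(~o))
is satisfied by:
  {o: False}


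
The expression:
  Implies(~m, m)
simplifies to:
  m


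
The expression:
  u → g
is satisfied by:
  {g: True, u: False}
  {u: False, g: False}
  {u: True, g: True}


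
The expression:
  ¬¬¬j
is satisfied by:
  {j: False}


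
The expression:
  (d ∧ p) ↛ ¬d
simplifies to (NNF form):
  d ∧ p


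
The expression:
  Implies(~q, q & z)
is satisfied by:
  {q: True}


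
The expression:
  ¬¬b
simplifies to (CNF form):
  b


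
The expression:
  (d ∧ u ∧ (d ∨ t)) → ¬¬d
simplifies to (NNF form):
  True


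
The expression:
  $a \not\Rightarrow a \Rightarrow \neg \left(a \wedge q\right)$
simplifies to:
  $\text{True}$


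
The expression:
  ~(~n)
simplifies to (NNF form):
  n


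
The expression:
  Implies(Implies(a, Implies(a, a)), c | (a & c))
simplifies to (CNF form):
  c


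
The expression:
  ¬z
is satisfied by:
  {z: False}


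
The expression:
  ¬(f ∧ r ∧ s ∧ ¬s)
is always true.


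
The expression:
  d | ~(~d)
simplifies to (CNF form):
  d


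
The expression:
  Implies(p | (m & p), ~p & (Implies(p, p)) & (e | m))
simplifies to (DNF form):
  ~p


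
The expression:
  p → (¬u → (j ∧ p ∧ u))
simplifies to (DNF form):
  u ∨ ¬p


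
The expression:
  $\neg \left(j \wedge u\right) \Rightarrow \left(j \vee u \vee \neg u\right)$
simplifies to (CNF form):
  $\text{True}$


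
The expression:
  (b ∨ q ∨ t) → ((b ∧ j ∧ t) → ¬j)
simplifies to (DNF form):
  ¬b ∨ ¬j ∨ ¬t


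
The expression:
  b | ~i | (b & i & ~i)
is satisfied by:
  {b: True, i: False}
  {i: False, b: False}
  {i: True, b: True}


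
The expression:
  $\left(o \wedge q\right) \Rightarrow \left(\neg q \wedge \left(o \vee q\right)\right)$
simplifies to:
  $\neg o \vee \neg q$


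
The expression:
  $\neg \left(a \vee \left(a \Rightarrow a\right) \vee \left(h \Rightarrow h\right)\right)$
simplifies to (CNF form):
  $\text{False}$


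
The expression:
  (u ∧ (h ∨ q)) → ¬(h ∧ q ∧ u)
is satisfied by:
  {h: False, u: False, q: False}
  {q: True, h: False, u: False}
  {u: True, h: False, q: False}
  {q: True, u: True, h: False}
  {h: True, q: False, u: False}
  {q: True, h: True, u: False}
  {u: True, h: True, q: False}


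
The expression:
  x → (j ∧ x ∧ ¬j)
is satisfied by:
  {x: False}


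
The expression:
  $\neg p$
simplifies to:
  $\neg p$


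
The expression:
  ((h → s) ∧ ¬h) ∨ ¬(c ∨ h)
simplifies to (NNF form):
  ¬h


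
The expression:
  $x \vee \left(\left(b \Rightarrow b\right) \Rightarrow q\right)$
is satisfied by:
  {x: True, q: True}
  {x: True, q: False}
  {q: True, x: False}


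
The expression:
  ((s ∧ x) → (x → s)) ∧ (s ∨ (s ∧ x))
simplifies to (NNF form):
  s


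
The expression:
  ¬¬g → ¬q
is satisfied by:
  {g: False, q: False}
  {q: True, g: False}
  {g: True, q: False}


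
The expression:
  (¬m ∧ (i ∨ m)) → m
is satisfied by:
  {m: True, i: False}
  {i: False, m: False}
  {i: True, m: True}


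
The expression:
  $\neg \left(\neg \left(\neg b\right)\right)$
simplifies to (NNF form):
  $\neg b$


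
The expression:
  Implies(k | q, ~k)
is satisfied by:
  {k: False}


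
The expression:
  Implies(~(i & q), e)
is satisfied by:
  {q: True, e: True, i: True}
  {q: True, e: True, i: False}
  {e: True, i: True, q: False}
  {e: True, i: False, q: False}
  {q: True, i: True, e: False}


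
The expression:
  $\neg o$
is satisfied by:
  {o: False}


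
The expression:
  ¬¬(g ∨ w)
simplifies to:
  g ∨ w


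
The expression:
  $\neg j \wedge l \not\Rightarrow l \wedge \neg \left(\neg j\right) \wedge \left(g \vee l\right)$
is never true.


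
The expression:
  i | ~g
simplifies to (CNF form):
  i | ~g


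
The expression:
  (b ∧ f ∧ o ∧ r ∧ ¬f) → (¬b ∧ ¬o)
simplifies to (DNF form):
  True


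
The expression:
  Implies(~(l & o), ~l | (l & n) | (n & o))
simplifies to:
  n | o | ~l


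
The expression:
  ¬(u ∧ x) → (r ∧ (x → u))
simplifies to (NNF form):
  (r ∧ ¬x) ∨ (u ∧ x)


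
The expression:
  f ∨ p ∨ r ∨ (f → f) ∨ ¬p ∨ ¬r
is always true.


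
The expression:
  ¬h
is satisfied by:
  {h: False}


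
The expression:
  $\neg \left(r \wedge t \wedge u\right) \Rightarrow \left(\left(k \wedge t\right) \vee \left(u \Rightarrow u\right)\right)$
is always true.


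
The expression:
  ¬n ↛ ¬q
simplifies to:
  q ∧ ¬n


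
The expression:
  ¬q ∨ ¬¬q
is always true.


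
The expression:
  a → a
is always true.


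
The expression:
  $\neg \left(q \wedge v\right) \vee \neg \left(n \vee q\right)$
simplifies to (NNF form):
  $\neg q \vee \neg v$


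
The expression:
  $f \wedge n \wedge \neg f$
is never true.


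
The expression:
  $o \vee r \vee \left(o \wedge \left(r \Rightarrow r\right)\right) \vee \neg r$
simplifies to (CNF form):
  $\text{True}$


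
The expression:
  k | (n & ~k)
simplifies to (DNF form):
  k | n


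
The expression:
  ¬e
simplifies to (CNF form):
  ¬e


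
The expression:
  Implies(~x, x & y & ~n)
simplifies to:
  x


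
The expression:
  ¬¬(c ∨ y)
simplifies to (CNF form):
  c ∨ y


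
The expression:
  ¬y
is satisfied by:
  {y: False}


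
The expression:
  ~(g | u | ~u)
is never true.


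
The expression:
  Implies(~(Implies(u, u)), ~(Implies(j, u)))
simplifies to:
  True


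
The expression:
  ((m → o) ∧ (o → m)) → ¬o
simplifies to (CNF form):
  ¬m ∨ ¬o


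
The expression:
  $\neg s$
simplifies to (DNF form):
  $\neg s$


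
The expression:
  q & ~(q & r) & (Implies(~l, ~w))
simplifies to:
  q & ~r & (l | ~w)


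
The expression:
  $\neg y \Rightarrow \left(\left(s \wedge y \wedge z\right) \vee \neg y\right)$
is always true.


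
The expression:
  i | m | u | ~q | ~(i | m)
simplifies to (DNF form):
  True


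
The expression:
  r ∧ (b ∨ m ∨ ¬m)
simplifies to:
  r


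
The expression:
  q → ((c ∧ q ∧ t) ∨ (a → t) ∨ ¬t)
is always true.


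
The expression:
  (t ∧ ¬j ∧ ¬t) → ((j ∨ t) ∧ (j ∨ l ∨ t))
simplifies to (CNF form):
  True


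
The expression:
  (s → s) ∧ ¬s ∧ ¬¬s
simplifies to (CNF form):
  False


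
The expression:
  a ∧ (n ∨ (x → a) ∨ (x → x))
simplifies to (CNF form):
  a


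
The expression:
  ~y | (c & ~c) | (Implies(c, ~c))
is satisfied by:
  {c: False, y: False}
  {y: True, c: False}
  {c: True, y: False}


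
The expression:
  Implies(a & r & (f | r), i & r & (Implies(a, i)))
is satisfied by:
  {i: True, a: False, r: False}
  {a: False, r: False, i: False}
  {i: True, r: True, a: False}
  {r: True, a: False, i: False}
  {i: True, a: True, r: False}
  {a: True, i: False, r: False}
  {i: True, r: True, a: True}


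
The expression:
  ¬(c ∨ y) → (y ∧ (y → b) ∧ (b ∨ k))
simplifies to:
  c ∨ y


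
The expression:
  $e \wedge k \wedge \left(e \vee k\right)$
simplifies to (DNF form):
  $e \wedge k$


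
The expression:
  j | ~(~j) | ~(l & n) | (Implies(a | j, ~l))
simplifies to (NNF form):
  j | ~a | ~l | ~n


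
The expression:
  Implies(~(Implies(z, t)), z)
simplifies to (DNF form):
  True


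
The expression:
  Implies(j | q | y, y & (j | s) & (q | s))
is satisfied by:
  {s: True, j: False, y: False, q: False}
  {s: False, j: False, y: False, q: False}
  {y: True, s: True, j: False, q: False}
  {y: True, q: True, s: True, j: False}
  {y: True, j: True, s: True, q: False}
  {y: True, q: True, j: True, s: True}
  {y: True, j: True, q: True, s: False}


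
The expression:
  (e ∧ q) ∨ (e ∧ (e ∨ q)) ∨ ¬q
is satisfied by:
  {e: True, q: False}
  {q: False, e: False}
  {q: True, e: True}


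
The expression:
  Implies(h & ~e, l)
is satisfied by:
  {l: True, e: True, h: False}
  {l: True, h: False, e: False}
  {e: True, h: False, l: False}
  {e: False, h: False, l: False}
  {l: True, e: True, h: True}
  {l: True, h: True, e: False}
  {e: True, h: True, l: False}


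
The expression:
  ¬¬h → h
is always true.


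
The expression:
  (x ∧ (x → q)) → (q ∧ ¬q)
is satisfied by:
  {q: False, x: False}
  {x: True, q: False}
  {q: True, x: False}


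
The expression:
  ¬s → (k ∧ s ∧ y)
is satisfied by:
  {s: True}


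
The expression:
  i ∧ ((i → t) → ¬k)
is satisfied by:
  {i: True, k: False, t: False}
  {i: True, t: True, k: False}
  {i: True, k: True, t: False}


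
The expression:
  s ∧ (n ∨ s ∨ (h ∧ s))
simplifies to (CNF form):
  s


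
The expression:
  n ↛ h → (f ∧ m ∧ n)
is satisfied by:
  {m: True, h: True, f: True, n: False}
  {m: True, h: True, f: False, n: False}
  {h: True, f: True, m: False, n: False}
  {h: True, m: False, f: False, n: False}
  {m: True, f: True, h: False, n: False}
  {m: True, f: False, h: False, n: False}
  {f: True, m: False, h: False, n: False}
  {f: False, m: False, h: False, n: False}
  {n: True, m: True, h: True, f: True}
  {n: True, m: True, h: True, f: False}
  {n: True, h: True, f: True, m: False}
  {n: True, h: True, f: False, m: False}
  {n: True, m: True, f: True, h: False}


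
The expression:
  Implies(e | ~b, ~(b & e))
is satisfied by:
  {e: False, b: False}
  {b: True, e: False}
  {e: True, b: False}


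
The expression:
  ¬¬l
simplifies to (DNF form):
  l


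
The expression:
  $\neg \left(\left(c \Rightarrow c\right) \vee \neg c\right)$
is never true.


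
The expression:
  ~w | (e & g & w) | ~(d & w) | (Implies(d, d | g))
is always true.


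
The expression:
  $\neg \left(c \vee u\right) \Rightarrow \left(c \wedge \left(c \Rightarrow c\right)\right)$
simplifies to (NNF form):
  $c \vee u$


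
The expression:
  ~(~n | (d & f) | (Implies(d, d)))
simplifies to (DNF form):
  False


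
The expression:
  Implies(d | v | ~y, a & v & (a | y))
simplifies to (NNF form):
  (v | y) & (a | ~v) & (v | ~d)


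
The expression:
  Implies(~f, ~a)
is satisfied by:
  {f: True, a: False}
  {a: False, f: False}
  {a: True, f: True}


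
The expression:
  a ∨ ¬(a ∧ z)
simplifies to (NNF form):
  True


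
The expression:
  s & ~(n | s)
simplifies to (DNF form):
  False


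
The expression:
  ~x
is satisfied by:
  {x: False}


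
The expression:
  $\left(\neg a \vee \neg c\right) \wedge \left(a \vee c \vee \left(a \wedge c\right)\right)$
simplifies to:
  $\left(a \wedge \neg c\right) \vee \left(c \wedge \neg a\right)$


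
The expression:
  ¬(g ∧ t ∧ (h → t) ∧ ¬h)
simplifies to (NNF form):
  h ∨ ¬g ∨ ¬t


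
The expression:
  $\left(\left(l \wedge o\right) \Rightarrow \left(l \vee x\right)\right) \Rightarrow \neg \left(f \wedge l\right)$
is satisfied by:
  {l: False, f: False}
  {f: True, l: False}
  {l: True, f: False}


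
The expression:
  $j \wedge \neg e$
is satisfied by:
  {j: True, e: False}


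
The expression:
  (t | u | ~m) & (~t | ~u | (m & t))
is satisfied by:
  {u: False, m: False, t: False}
  {t: True, u: False, m: False}
  {t: True, m: True, u: False}
  {u: True, t: False, m: False}
  {m: True, u: True, t: False}
  {t: True, m: True, u: True}


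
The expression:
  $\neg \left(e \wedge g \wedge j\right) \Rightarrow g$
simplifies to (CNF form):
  $g$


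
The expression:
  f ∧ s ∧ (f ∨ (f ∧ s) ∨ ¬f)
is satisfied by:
  {s: True, f: True}


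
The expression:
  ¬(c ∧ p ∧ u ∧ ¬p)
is always true.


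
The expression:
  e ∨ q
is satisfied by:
  {q: True, e: True}
  {q: True, e: False}
  {e: True, q: False}


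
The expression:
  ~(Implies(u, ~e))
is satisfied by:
  {e: True, u: True}


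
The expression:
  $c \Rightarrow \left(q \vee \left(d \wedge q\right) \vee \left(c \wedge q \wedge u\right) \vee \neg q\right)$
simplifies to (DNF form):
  $\text{True}$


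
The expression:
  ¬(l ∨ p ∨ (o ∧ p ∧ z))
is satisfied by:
  {p: False, l: False}


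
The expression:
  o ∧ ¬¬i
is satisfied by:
  {i: True, o: True}


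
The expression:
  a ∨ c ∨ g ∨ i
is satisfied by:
  {i: True, a: True, c: True, g: True}
  {i: True, a: True, c: True, g: False}
  {i: True, a: True, g: True, c: False}
  {i: True, a: True, g: False, c: False}
  {i: True, c: True, g: True, a: False}
  {i: True, c: True, g: False, a: False}
  {i: True, c: False, g: True, a: False}
  {i: True, c: False, g: False, a: False}
  {a: True, c: True, g: True, i: False}
  {a: True, c: True, g: False, i: False}
  {a: True, g: True, c: False, i: False}
  {a: True, g: False, c: False, i: False}
  {c: True, g: True, a: False, i: False}
  {c: True, a: False, g: False, i: False}
  {g: True, a: False, c: False, i: False}


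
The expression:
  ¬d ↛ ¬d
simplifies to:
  False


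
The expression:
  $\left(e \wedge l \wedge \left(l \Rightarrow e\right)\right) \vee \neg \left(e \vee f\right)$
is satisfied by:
  {l: True, e: False, f: False}
  {e: False, f: False, l: False}
  {l: True, e: True, f: False}
  {f: True, l: True, e: True}


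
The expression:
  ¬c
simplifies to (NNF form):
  ¬c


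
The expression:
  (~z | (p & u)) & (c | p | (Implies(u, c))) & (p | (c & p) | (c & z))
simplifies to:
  p & (u | ~z)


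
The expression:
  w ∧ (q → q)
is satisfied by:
  {w: True}


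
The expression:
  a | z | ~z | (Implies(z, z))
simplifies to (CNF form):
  True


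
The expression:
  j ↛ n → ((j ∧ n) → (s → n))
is always true.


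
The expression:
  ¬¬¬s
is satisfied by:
  {s: False}


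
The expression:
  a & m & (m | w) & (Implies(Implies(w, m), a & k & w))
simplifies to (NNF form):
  a & k & m & w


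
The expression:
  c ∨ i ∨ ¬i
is always true.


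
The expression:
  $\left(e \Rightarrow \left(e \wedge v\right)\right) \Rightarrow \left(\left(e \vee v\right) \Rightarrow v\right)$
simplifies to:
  $\text{True}$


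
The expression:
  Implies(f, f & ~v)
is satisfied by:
  {v: False, f: False}
  {f: True, v: False}
  {v: True, f: False}


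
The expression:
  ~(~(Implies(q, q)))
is always true.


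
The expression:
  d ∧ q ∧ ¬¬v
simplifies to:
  d ∧ q ∧ v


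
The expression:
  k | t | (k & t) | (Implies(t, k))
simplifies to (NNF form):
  True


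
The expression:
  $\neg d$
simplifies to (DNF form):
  $\neg d$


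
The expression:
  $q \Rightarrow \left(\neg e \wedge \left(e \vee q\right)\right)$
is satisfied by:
  {e: False, q: False}
  {q: True, e: False}
  {e: True, q: False}


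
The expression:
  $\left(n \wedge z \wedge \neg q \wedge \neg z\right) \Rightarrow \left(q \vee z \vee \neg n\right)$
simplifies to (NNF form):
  $\text{True}$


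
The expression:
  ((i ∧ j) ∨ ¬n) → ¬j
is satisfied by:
  {n: True, j: False, i: False}
  {n: False, j: False, i: False}
  {i: True, n: True, j: False}
  {i: True, n: False, j: False}
  {j: True, n: True, i: False}


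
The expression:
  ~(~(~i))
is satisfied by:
  {i: False}


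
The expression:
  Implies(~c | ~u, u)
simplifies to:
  u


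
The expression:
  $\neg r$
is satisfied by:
  {r: False}


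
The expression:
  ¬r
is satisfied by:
  {r: False}


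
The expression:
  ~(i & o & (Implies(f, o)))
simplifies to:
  ~i | ~o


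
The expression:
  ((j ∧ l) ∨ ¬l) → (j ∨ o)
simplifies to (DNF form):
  j ∨ l ∨ o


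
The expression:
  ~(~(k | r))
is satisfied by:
  {r: True, k: True}
  {r: True, k: False}
  {k: True, r: False}


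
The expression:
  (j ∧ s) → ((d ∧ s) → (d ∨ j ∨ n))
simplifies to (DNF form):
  True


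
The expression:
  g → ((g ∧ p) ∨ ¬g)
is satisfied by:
  {p: True, g: False}
  {g: False, p: False}
  {g: True, p: True}


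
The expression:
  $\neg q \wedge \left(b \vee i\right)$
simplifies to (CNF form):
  $\neg q \wedge \left(b \vee i\right)$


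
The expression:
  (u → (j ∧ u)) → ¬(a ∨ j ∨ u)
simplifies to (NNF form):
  ¬j ∧ (u ∨ ¬a)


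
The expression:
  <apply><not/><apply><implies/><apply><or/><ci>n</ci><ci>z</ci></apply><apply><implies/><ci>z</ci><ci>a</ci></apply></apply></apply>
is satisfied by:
  {z: True, a: False}


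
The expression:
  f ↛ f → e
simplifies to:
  True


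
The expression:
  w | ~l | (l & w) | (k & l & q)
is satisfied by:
  {q: True, w: True, k: True, l: False}
  {q: True, w: True, k: False, l: False}
  {w: True, k: True, l: False, q: False}
  {w: True, k: False, l: False, q: False}
  {q: True, k: True, l: False, w: False}
  {q: True, k: False, l: False, w: False}
  {k: True, q: False, l: False, w: False}
  {k: False, q: False, l: False, w: False}
  {q: True, w: True, l: True, k: True}
  {q: True, w: True, l: True, k: False}
  {w: True, l: True, k: True, q: False}
  {w: True, l: True, k: False, q: False}
  {q: True, l: True, k: True, w: False}


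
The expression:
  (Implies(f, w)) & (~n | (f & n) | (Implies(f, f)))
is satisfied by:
  {w: True, f: False}
  {f: False, w: False}
  {f: True, w: True}


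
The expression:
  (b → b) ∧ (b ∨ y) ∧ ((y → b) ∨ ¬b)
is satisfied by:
  {y: True, b: True}
  {y: True, b: False}
  {b: True, y: False}


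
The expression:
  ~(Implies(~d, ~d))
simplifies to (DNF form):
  False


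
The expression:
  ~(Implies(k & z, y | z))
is never true.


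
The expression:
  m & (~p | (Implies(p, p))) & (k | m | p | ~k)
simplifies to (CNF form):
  m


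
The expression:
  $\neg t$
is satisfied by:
  {t: False}


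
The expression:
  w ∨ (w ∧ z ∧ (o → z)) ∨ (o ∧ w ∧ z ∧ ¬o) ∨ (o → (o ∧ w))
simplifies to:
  w ∨ ¬o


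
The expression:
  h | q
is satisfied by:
  {q: True, h: True}
  {q: True, h: False}
  {h: True, q: False}


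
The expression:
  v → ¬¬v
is always true.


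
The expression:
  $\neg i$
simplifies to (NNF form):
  $\neg i$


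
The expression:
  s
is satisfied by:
  {s: True}


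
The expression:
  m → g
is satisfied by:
  {g: True, m: False}
  {m: False, g: False}
  {m: True, g: True}


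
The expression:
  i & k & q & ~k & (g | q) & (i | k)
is never true.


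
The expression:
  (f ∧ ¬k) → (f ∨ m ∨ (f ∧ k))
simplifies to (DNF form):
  True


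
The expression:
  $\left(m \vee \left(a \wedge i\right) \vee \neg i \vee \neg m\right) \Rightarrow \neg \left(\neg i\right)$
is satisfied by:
  {i: True}


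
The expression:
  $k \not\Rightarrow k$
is never true.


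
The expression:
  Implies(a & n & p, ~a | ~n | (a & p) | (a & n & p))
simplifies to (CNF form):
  True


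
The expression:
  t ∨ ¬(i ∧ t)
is always true.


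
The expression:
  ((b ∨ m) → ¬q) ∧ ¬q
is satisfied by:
  {q: False}


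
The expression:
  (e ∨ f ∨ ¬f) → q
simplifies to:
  q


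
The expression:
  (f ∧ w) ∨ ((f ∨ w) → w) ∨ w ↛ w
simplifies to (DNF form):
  w ∨ ¬f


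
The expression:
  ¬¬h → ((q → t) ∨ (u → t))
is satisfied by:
  {t: True, h: False, u: False, q: False}
  {t: False, h: False, u: False, q: False}
  {t: True, q: True, h: False, u: False}
  {q: True, t: False, h: False, u: False}
  {t: True, u: True, q: False, h: False}
  {u: True, q: False, h: False, t: False}
  {t: True, q: True, u: True, h: False}
  {q: True, u: True, t: False, h: False}
  {t: True, h: True, q: False, u: False}
  {h: True, q: False, u: False, t: False}
  {t: True, q: True, h: True, u: False}
  {q: True, h: True, t: False, u: False}
  {t: True, u: True, h: True, q: False}
  {u: True, h: True, q: False, t: False}
  {t: True, q: True, u: True, h: True}


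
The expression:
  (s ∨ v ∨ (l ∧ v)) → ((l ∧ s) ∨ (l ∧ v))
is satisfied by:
  {l: True, v: False, s: False}
  {l: True, s: True, v: False}
  {l: True, v: True, s: False}
  {l: True, s: True, v: True}
  {s: False, v: False, l: False}


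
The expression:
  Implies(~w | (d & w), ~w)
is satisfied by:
  {w: False, d: False}
  {d: True, w: False}
  {w: True, d: False}


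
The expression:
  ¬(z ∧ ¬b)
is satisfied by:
  {b: True, z: False}
  {z: False, b: False}
  {z: True, b: True}


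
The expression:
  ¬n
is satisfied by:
  {n: False}


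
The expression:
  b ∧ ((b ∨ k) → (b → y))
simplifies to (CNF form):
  b ∧ y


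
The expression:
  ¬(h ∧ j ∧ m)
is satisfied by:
  {h: False, m: False, j: False}
  {j: True, h: False, m: False}
  {m: True, h: False, j: False}
  {j: True, m: True, h: False}
  {h: True, j: False, m: False}
  {j: True, h: True, m: False}
  {m: True, h: True, j: False}


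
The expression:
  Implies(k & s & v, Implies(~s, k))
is always true.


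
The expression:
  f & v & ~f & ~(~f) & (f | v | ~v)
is never true.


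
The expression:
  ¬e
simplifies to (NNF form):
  ¬e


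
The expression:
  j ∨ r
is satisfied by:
  {r: True, j: True}
  {r: True, j: False}
  {j: True, r: False}


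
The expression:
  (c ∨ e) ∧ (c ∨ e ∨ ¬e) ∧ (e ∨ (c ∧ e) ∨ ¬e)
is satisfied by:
  {c: True, e: True}
  {c: True, e: False}
  {e: True, c: False}


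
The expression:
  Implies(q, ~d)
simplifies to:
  ~d | ~q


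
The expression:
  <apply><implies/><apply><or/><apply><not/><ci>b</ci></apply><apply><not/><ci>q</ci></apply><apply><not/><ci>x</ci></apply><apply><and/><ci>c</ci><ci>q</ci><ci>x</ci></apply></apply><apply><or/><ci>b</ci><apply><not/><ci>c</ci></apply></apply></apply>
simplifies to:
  <apply><or/><ci>b</ci><apply><not/><ci>c</ci></apply></apply>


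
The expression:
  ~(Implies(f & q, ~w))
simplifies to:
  f & q & w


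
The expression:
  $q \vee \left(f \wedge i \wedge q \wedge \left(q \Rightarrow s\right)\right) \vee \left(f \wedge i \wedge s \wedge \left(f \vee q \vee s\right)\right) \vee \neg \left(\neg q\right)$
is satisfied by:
  {i: True, q: True, s: True, f: True}
  {i: True, q: True, s: True, f: False}
  {i: True, q: True, f: True, s: False}
  {i: True, q: True, f: False, s: False}
  {q: True, s: True, f: True, i: False}
  {q: True, s: True, f: False, i: False}
  {q: True, s: False, f: True, i: False}
  {q: True, s: False, f: False, i: False}
  {i: True, s: True, f: True, q: False}


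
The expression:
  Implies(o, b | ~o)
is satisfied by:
  {b: True, o: False}
  {o: False, b: False}
  {o: True, b: True}


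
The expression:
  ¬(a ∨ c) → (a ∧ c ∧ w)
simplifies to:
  a ∨ c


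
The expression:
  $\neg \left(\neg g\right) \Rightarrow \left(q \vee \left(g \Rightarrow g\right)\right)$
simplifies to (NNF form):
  $\text{True}$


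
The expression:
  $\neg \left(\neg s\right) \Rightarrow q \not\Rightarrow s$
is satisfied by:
  {s: False}


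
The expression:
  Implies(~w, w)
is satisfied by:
  {w: True}


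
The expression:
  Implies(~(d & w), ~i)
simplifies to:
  ~i | (d & w)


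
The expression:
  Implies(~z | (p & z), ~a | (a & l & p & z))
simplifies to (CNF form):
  (z | ~a) & (l | z | ~a) & (l | ~a | ~p) & (z | ~a | ~p)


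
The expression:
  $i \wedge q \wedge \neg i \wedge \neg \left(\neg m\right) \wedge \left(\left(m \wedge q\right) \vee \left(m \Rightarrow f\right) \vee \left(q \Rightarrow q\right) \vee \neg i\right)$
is never true.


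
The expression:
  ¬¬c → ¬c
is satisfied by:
  {c: False}


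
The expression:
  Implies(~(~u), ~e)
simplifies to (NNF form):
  ~e | ~u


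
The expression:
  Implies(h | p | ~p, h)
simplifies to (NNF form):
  h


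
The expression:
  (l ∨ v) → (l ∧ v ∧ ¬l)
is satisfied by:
  {v: False, l: False}


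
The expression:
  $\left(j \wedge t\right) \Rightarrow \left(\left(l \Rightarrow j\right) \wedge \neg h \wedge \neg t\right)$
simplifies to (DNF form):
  $\neg j \vee \neg t$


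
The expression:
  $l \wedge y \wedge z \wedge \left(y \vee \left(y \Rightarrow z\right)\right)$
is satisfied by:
  {z: True, y: True, l: True}


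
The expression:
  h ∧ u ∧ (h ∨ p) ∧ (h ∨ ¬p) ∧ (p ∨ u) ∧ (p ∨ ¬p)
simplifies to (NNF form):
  h ∧ u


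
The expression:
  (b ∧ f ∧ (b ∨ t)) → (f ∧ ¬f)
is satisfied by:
  {b: False, f: False}
  {f: True, b: False}
  {b: True, f: False}


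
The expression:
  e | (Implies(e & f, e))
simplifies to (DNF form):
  True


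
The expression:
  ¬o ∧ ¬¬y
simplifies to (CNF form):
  y ∧ ¬o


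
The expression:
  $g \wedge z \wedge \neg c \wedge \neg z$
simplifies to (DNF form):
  $\text{False}$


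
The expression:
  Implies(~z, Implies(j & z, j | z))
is always true.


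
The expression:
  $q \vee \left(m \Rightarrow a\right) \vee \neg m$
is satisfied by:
  {a: True, q: True, m: False}
  {a: True, m: False, q: False}
  {q: True, m: False, a: False}
  {q: False, m: False, a: False}
  {a: True, q: True, m: True}
  {a: True, m: True, q: False}
  {q: True, m: True, a: False}


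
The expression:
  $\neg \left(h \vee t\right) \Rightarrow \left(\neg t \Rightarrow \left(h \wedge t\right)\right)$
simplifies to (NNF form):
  $h \vee t$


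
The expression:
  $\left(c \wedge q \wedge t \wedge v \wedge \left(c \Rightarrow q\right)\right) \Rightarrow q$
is always true.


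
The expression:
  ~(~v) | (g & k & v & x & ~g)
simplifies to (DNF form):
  v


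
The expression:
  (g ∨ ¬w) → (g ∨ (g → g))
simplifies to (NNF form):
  True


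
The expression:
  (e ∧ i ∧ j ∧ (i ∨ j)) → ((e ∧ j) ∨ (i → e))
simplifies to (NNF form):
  True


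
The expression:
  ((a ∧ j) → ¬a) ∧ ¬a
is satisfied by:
  {a: False}


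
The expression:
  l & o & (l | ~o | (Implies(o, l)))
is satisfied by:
  {o: True, l: True}


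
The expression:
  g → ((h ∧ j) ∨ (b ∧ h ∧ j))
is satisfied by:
  {j: True, h: True, g: False}
  {j: True, h: False, g: False}
  {h: True, j: False, g: False}
  {j: False, h: False, g: False}
  {g: True, j: True, h: True}


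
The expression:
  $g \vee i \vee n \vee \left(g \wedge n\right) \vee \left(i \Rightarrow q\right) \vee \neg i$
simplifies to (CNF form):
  $\text{True}$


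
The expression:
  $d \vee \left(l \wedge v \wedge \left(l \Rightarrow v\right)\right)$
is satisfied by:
  {d: True, l: True, v: True}
  {d: True, l: True, v: False}
  {d: True, v: True, l: False}
  {d: True, v: False, l: False}
  {l: True, v: True, d: False}


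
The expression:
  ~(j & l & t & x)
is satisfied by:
  {l: False, t: False, x: False, j: False}
  {j: True, l: False, t: False, x: False}
  {x: True, l: False, t: False, j: False}
  {j: True, x: True, l: False, t: False}
  {t: True, j: False, l: False, x: False}
  {j: True, t: True, l: False, x: False}
  {x: True, t: True, j: False, l: False}
  {j: True, x: True, t: True, l: False}
  {l: True, x: False, t: False, j: False}
  {j: True, l: True, x: False, t: False}
  {x: True, l: True, j: False, t: False}
  {j: True, x: True, l: True, t: False}
  {t: True, l: True, x: False, j: False}
  {j: True, t: True, l: True, x: False}
  {x: True, t: True, l: True, j: False}


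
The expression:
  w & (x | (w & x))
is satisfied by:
  {w: True, x: True}


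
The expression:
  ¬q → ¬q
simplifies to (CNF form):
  True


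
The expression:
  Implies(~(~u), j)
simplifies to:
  j | ~u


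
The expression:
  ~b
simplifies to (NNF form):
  ~b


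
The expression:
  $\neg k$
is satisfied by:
  {k: False}


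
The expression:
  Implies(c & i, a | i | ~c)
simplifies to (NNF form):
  True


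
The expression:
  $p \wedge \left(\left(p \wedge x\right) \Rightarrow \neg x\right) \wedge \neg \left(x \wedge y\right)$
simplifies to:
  $p \wedge \neg x$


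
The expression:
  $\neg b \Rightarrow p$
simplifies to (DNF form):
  $b \vee p$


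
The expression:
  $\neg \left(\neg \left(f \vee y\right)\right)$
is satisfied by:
  {y: True, f: True}
  {y: True, f: False}
  {f: True, y: False}


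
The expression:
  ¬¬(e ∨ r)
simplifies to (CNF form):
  e ∨ r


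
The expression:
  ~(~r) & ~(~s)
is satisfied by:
  {r: True, s: True}


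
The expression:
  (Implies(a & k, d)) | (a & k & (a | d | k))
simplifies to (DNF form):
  True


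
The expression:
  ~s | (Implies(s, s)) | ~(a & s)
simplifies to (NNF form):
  True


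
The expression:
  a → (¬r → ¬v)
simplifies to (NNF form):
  r ∨ ¬a ∨ ¬v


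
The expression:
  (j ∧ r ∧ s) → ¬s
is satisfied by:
  {s: False, r: False, j: False}
  {j: True, s: False, r: False}
  {r: True, s: False, j: False}
  {j: True, r: True, s: False}
  {s: True, j: False, r: False}
  {j: True, s: True, r: False}
  {r: True, s: True, j: False}


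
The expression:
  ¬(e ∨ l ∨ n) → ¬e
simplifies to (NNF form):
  True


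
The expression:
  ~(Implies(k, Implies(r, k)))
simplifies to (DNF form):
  False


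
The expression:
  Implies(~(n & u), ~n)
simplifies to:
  u | ~n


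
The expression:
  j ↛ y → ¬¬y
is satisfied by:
  {y: True, j: False}
  {j: False, y: False}
  {j: True, y: True}


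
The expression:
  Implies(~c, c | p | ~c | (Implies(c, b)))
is always true.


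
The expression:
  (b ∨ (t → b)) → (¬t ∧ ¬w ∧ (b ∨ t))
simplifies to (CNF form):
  (b ∨ t) ∧ (t ∨ ¬w) ∧ (¬b ∨ ¬t)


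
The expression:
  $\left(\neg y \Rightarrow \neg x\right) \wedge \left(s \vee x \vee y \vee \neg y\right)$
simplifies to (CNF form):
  $y \vee \neg x$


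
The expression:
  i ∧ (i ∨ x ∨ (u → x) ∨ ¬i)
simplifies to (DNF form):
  i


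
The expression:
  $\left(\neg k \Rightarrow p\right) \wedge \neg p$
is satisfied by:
  {k: True, p: False}


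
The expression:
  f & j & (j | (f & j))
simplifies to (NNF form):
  f & j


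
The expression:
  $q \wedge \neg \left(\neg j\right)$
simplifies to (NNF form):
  $j \wedge q$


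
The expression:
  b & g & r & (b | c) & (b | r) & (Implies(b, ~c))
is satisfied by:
  {b: True, r: True, g: True, c: False}


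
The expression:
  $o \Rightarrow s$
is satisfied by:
  {s: True, o: False}
  {o: False, s: False}
  {o: True, s: True}


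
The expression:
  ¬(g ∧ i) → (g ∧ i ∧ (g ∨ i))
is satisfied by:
  {i: True, g: True}


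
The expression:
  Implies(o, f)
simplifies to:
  f | ~o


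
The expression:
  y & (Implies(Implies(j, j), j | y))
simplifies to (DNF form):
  y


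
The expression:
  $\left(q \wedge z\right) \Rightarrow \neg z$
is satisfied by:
  {q: False, z: False}
  {z: True, q: False}
  {q: True, z: False}


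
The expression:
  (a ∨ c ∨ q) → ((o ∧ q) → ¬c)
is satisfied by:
  {o: False, c: False, q: False}
  {q: True, o: False, c: False}
  {c: True, o: False, q: False}
  {q: True, c: True, o: False}
  {o: True, q: False, c: False}
  {q: True, o: True, c: False}
  {c: True, o: True, q: False}


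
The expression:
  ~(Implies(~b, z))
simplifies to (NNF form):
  ~b & ~z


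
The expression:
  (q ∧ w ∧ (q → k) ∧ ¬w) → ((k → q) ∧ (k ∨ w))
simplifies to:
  True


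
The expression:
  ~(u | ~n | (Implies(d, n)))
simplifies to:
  False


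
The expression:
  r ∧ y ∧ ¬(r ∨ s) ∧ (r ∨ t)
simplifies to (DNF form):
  False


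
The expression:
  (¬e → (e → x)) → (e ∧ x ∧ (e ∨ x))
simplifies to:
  e ∧ x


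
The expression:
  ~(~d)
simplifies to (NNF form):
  d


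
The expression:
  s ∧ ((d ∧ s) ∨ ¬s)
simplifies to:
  d ∧ s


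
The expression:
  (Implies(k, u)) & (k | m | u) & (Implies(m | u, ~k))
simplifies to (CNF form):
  ~k & (m | u)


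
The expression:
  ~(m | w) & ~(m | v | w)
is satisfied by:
  {v: False, w: False, m: False}


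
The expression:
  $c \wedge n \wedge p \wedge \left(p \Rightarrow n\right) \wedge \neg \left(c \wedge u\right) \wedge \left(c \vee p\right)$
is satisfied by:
  {c: True, p: True, n: True, u: False}


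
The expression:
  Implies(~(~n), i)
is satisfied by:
  {i: True, n: False}
  {n: False, i: False}
  {n: True, i: True}


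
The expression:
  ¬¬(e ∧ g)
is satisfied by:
  {e: True, g: True}


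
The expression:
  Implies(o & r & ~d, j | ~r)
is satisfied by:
  {d: True, j: True, o: False, r: False}
  {d: True, j: False, o: False, r: False}
  {j: True, d: False, o: False, r: False}
  {d: False, j: False, o: False, r: False}
  {r: True, d: True, j: True, o: False}
  {r: True, d: True, j: False, o: False}
  {r: True, j: True, d: False, o: False}
  {r: True, j: False, d: False, o: False}
  {d: True, o: True, j: True, r: False}
  {d: True, o: True, j: False, r: False}
  {o: True, j: True, d: False, r: False}
  {o: True, d: False, j: False, r: False}
  {r: True, o: True, d: True, j: True}
  {r: True, o: True, d: True, j: False}
  {r: True, o: True, j: True, d: False}


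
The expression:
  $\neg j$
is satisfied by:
  {j: False}


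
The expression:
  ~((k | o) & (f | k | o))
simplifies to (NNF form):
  ~k & ~o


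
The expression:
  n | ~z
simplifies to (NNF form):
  n | ~z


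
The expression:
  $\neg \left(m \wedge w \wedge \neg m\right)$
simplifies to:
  $\text{True}$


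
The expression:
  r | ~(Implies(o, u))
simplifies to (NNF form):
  r | (o & ~u)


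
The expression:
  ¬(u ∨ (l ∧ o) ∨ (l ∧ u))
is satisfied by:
  {u: False, l: False, o: False}
  {o: True, u: False, l: False}
  {l: True, u: False, o: False}


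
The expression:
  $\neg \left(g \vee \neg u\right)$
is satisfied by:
  {u: True, g: False}


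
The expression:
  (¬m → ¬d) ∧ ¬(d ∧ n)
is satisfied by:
  {m: True, n: False, d: False}
  {n: False, d: False, m: False}
  {m: True, n: True, d: False}
  {n: True, m: False, d: False}
  {d: True, m: True, n: False}
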